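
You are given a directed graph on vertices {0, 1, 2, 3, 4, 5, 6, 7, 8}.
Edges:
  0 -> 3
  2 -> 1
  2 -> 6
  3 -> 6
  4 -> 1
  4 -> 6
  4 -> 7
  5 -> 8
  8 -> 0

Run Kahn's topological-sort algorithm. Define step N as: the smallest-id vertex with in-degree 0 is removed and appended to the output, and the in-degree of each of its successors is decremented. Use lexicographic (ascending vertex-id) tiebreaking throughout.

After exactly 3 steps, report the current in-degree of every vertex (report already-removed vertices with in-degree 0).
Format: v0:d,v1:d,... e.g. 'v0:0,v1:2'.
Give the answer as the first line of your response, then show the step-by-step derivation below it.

v0:1,v1:0,v2:0,v3:1,v4:0,v5:0,v6:1,v7:0,v8:1

step 1: output 2; order=[2]; indeg=(1,1,0,1,0,0,2,1,1)
step 2: output 4; order=[2,4]; indeg=(1,0,0,1,0,0,1,0,1)
step 3: output 1; order=[2,4,1]; indeg=(1,0,0,1,0,0,1,0,1)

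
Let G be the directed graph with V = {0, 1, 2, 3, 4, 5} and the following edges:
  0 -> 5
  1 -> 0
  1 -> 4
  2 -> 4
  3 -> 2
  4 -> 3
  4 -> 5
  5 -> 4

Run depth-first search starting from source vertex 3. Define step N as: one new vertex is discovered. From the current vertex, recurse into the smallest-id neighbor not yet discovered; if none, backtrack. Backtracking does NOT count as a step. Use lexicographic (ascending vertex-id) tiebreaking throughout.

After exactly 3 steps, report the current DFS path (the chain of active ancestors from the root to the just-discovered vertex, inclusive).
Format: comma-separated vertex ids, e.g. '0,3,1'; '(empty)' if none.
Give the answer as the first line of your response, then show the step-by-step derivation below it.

3,2,4

step 1: discover 3; path=3; order=3
step 2: discover 2; path=3>2; order=3,2
step 3: discover 4; path=3>2>4; order=3,2,4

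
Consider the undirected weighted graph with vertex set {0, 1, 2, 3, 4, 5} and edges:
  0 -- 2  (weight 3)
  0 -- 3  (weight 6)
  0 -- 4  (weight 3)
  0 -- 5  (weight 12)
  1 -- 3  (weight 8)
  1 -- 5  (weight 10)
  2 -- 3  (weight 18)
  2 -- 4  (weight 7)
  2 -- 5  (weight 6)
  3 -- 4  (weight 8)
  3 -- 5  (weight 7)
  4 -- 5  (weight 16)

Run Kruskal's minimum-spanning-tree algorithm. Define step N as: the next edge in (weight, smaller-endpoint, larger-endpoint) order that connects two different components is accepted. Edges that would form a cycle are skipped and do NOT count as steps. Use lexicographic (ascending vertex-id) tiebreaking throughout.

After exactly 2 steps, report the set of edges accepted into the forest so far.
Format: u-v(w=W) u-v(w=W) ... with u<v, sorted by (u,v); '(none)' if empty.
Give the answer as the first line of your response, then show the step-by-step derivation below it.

0-2(w=3) 0-4(w=3)

step 1: add edge 0-2 (w=3); MST = {0-2(w=3)}
step 2: add edge 0-4 (w=3); MST = {0-2(w=3) 0-4(w=3)}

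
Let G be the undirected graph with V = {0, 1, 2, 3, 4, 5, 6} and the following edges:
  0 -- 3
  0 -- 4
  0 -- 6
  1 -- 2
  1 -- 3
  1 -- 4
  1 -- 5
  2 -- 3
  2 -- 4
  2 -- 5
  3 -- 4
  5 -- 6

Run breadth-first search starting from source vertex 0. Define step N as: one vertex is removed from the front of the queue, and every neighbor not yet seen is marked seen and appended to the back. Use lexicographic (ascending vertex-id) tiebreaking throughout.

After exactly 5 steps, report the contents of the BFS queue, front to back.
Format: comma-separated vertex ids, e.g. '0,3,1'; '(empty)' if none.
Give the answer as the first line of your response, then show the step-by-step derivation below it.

2,5

step 1: dequeue 0; queue=[3,4,6]; order=0
step 2: dequeue 3; queue=[4,6,1,2]; order=0,3
step 3: dequeue 4; queue=[6,1,2]; order=0,3,4
step 4: dequeue 6; queue=[1,2,5]; order=0,3,4,6
step 5: dequeue 1; queue=[2,5]; order=0,3,4,6,1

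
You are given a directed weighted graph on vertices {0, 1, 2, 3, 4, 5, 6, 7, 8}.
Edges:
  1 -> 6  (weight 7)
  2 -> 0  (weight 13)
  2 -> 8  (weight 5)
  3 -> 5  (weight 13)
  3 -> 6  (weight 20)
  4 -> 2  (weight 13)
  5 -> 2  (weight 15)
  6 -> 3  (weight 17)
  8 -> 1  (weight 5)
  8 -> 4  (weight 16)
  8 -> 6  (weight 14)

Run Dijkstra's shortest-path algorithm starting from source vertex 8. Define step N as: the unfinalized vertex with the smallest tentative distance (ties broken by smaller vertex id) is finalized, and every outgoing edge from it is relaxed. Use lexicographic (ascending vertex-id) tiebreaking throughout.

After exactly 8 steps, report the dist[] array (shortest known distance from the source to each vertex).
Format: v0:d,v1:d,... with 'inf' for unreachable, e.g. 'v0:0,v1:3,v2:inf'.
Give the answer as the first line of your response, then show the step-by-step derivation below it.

v0:42,v1:5,v2:29,v3:29,v4:16,v5:42,v6:12,v7:inf,v8:0

step 1: dist = v0:inf,v1:5,v2:inf,v3:inf,v4:16,v5:inf,v6:14,v7:inf,v8:0
step 2: dist = v0:inf,v1:5,v2:inf,v3:inf,v4:16,v5:inf,v6:12,v7:inf,v8:0
step 3: dist = v0:inf,v1:5,v2:inf,v3:29,v4:16,v5:inf,v6:12,v7:inf,v8:0
step 4: dist = v0:inf,v1:5,v2:29,v3:29,v4:16,v5:inf,v6:12,v7:inf,v8:0
step 5: dist = v0:42,v1:5,v2:29,v3:29,v4:16,v5:inf,v6:12,v7:inf,v8:0
step 6: dist = v0:42,v1:5,v2:29,v3:29,v4:16,v5:42,v6:12,v7:inf,v8:0
step 7: dist = v0:42,v1:5,v2:29,v3:29,v4:16,v5:42,v6:12,v7:inf,v8:0
step 8: dist = v0:42,v1:5,v2:29,v3:29,v4:16,v5:42,v6:12,v7:inf,v8:0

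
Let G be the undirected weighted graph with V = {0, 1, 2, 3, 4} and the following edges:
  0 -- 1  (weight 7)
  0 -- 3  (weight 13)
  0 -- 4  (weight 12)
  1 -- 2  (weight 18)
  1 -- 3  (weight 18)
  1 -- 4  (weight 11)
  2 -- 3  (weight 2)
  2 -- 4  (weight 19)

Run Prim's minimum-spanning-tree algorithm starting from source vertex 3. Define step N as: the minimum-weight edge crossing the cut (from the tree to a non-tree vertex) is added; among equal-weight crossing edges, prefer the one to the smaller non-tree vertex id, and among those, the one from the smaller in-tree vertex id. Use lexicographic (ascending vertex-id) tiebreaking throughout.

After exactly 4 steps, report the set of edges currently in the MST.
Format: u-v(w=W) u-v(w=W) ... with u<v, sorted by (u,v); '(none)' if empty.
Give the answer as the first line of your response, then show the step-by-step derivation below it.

0-1(w=7) 0-3(w=13) 1-4(w=11) 2-3(w=2)

step 1: add edge 2-3 (w=2); MST = {2-3(w=2)}
step 2: add edge 0-3 (w=13); MST = {0-3(w=13) 2-3(w=2)}
step 3: add edge 0-1 (w=7); MST = {0-1(w=7) 0-3(w=13) 2-3(w=2)}
step 4: add edge 1-4 (w=11); MST = {0-1(w=7) 0-3(w=13) 1-4(w=11) 2-3(w=2)}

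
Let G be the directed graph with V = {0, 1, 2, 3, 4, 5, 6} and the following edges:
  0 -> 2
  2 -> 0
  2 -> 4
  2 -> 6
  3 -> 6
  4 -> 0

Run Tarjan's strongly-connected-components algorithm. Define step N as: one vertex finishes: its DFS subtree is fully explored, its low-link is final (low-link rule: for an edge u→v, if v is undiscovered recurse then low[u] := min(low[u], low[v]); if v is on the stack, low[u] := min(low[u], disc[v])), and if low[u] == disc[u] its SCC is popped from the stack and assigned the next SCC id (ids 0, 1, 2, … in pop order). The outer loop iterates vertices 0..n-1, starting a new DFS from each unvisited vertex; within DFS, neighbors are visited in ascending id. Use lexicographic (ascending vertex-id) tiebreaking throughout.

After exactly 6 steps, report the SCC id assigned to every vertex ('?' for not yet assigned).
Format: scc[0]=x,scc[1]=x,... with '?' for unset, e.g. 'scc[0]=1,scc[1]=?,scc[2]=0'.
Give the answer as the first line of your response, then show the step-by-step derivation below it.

scc[0]=1,scc[1]=2,scc[2]=1,scc[3]=3,scc[4]=1,scc[5]=?,scc[6]=0

step 1: low=(low[0]=0,low[1]=?,low[2]=0,low[3]=?,low[4]=0,low[5]=?,low[6]=?); scc=(scc[0]=?,scc[1]=?,scc[2]=?,scc[3]=?,scc[4]=?,scc[5]=?,scc[6]=?)
step 2: low=(low[0]=0,low[1]=?,low[2]=0,low[3]=?,low[4]=0,low[5]=?,low[6]=3); scc=(scc[0]=?,scc[1]=?,scc[2]=?,scc[3]=?,scc[4]=?,scc[5]=?,scc[6]=0)
step 3: low=(low[0]=0,low[1]=?,low[2]=0,low[3]=?,low[4]=0,low[5]=?,low[6]=3); scc=(scc[0]=?,scc[1]=?,scc[2]=?,scc[3]=?,scc[4]=?,scc[5]=?,scc[6]=0)
step 4: low=(low[0]=0,low[1]=?,low[2]=0,low[3]=?,low[4]=0,low[5]=?,low[6]=3); scc=(scc[0]=1,scc[1]=?,scc[2]=1,scc[3]=?,scc[4]=1,scc[5]=?,scc[6]=0)
step 5: low=(low[0]=0,low[1]=4,low[2]=0,low[3]=?,low[4]=0,low[5]=?,low[6]=3); scc=(scc[0]=1,scc[1]=2,scc[2]=1,scc[3]=?,scc[4]=1,scc[5]=?,scc[6]=0)
step 6: low=(low[0]=0,low[1]=4,low[2]=0,low[3]=5,low[4]=0,low[5]=?,low[6]=3); scc=(scc[0]=1,scc[1]=2,scc[2]=1,scc[3]=3,scc[4]=1,scc[5]=?,scc[6]=0)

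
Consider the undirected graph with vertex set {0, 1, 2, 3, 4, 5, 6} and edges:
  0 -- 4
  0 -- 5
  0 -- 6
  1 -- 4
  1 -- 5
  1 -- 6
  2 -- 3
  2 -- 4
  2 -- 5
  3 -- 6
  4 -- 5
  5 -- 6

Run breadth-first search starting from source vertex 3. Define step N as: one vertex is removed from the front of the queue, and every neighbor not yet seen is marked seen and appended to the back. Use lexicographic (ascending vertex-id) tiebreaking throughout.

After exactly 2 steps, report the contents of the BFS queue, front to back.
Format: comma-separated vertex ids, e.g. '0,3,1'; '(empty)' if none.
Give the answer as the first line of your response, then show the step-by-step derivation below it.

6,4,5

step 1: dequeue 3; queue=[2,6]; order=3
step 2: dequeue 2; queue=[6,4,5]; order=3,2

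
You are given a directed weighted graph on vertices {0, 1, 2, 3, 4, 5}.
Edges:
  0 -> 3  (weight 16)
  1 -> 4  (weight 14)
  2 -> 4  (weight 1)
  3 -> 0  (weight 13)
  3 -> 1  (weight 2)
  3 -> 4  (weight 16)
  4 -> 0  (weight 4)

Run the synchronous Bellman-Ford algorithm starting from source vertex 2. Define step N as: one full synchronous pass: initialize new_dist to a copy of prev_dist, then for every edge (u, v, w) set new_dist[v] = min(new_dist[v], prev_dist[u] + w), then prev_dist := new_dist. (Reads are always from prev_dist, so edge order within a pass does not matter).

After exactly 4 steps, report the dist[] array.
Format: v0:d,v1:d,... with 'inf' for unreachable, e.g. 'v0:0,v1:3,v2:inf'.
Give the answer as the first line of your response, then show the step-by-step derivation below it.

v0:5,v1:23,v2:0,v3:21,v4:1,v5:inf

step 1: dist = v0:inf,v1:inf,v2:0,v3:inf,v4:1,v5:inf
step 2: dist = v0:5,v1:inf,v2:0,v3:inf,v4:1,v5:inf
step 3: dist = v0:5,v1:inf,v2:0,v3:21,v4:1,v5:inf
step 4: dist = v0:5,v1:23,v2:0,v3:21,v4:1,v5:inf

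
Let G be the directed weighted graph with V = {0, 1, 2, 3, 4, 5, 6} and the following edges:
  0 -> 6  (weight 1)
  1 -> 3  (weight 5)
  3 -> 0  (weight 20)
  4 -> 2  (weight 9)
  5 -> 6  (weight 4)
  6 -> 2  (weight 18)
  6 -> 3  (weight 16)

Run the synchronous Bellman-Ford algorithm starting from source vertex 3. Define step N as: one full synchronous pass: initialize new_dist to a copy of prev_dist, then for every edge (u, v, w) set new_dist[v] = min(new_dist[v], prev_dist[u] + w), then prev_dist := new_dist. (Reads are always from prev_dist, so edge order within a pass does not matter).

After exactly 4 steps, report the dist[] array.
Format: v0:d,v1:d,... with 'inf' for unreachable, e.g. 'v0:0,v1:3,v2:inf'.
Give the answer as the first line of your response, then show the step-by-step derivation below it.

v0:20,v1:inf,v2:39,v3:0,v4:inf,v5:inf,v6:21

step 1: dist = v0:20,v1:inf,v2:inf,v3:0,v4:inf,v5:inf,v6:inf
step 2: dist = v0:20,v1:inf,v2:inf,v3:0,v4:inf,v5:inf,v6:21
step 3: dist = v0:20,v1:inf,v2:39,v3:0,v4:inf,v5:inf,v6:21
step 4: dist = v0:20,v1:inf,v2:39,v3:0,v4:inf,v5:inf,v6:21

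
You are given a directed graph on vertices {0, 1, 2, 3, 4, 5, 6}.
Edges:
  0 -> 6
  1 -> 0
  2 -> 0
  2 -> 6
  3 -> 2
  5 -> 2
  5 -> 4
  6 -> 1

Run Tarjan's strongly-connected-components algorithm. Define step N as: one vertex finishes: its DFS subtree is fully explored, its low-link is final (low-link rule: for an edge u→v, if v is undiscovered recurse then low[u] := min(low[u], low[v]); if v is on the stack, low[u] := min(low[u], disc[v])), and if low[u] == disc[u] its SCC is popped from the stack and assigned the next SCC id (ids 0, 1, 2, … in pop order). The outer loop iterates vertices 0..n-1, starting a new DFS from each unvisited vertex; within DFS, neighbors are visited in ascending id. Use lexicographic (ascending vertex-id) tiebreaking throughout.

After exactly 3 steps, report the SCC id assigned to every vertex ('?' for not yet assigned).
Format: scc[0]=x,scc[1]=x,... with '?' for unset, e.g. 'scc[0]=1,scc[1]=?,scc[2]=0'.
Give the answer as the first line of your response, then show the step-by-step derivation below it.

scc[0]=0,scc[1]=0,scc[2]=?,scc[3]=?,scc[4]=?,scc[5]=?,scc[6]=0

step 1: low=(low[0]=0,low[1]=0,low[2]=?,low[3]=?,low[4]=?,low[5]=?,low[6]=1); scc=(scc[0]=?,scc[1]=?,scc[2]=?,scc[3]=?,scc[4]=?,scc[5]=?,scc[6]=?)
step 2: low=(low[0]=0,low[1]=0,low[2]=?,low[3]=?,low[4]=?,low[5]=?,low[6]=0); scc=(scc[0]=?,scc[1]=?,scc[2]=?,scc[3]=?,scc[4]=?,scc[5]=?,scc[6]=?)
step 3: low=(low[0]=0,low[1]=0,low[2]=?,low[3]=?,low[4]=?,low[5]=?,low[6]=0); scc=(scc[0]=0,scc[1]=0,scc[2]=?,scc[3]=?,scc[4]=?,scc[5]=?,scc[6]=0)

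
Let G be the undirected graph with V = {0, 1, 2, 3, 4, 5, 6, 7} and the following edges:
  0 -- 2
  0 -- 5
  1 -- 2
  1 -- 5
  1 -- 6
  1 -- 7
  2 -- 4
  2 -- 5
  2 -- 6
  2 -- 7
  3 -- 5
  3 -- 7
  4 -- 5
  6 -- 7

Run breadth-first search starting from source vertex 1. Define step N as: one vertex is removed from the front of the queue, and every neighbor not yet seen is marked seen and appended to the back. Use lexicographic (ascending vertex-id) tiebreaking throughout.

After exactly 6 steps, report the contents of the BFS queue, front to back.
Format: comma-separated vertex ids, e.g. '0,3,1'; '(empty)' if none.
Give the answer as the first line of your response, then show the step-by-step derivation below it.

4,3

step 1: dequeue 1; queue=[2,5,6,7]; order=1
step 2: dequeue 2; queue=[5,6,7,0,4]; order=1,2
step 3: dequeue 5; queue=[6,7,0,4,3]; order=1,2,5
step 4: dequeue 6; queue=[7,0,4,3]; order=1,2,5,6
step 5: dequeue 7; queue=[0,4,3]; order=1,2,5,6,7
step 6: dequeue 0; queue=[4,3]; order=1,2,5,6,7,0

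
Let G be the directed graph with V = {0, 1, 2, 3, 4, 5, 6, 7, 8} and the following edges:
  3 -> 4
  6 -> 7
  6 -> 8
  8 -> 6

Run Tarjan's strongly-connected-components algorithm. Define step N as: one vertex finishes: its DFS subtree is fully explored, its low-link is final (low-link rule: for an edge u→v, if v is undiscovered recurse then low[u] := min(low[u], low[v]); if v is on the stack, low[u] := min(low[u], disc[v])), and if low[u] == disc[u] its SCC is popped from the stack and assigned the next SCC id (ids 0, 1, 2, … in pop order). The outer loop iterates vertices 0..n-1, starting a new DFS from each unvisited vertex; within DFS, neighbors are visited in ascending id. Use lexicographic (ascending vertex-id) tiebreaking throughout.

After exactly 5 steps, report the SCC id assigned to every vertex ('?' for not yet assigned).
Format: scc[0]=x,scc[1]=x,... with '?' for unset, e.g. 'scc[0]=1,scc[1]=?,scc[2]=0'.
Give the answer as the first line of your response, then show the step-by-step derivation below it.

scc[0]=0,scc[1]=1,scc[2]=2,scc[3]=4,scc[4]=3,scc[5]=?,scc[6]=?,scc[7]=?,scc[8]=?

step 1: low=(low[0]=0,low[1]=?,low[2]=?,low[3]=?,low[4]=?,low[5]=?,low[6]=?,low[7]=?,low[8]=?); scc=(scc[0]=0,scc[1]=?,scc[2]=?,scc[3]=?,scc[4]=?,scc[5]=?,scc[6]=?,scc[7]=?,scc[8]=?)
step 2: low=(low[0]=0,low[1]=1,low[2]=?,low[3]=?,low[4]=?,low[5]=?,low[6]=?,low[7]=?,low[8]=?); scc=(scc[0]=0,scc[1]=1,scc[2]=?,scc[3]=?,scc[4]=?,scc[5]=?,scc[6]=?,scc[7]=?,scc[8]=?)
step 3: low=(low[0]=0,low[1]=1,low[2]=2,low[3]=?,low[4]=?,low[5]=?,low[6]=?,low[7]=?,low[8]=?); scc=(scc[0]=0,scc[1]=1,scc[2]=2,scc[3]=?,scc[4]=?,scc[5]=?,scc[6]=?,scc[7]=?,scc[8]=?)
step 4: low=(low[0]=0,low[1]=1,low[2]=2,low[3]=3,low[4]=4,low[5]=?,low[6]=?,low[7]=?,low[8]=?); scc=(scc[0]=0,scc[1]=1,scc[2]=2,scc[3]=?,scc[4]=3,scc[5]=?,scc[6]=?,scc[7]=?,scc[8]=?)
step 5: low=(low[0]=0,low[1]=1,low[2]=2,low[3]=3,low[4]=4,low[5]=?,low[6]=?,low[7]=?,low[8]=?); scc=(scc[0]=0,scc[1]=1,scc[2]=2,scc[3]=4,scc[4]=3,scc[5]=?,scc[6]=?,scc[7]=?,scc[8]=?)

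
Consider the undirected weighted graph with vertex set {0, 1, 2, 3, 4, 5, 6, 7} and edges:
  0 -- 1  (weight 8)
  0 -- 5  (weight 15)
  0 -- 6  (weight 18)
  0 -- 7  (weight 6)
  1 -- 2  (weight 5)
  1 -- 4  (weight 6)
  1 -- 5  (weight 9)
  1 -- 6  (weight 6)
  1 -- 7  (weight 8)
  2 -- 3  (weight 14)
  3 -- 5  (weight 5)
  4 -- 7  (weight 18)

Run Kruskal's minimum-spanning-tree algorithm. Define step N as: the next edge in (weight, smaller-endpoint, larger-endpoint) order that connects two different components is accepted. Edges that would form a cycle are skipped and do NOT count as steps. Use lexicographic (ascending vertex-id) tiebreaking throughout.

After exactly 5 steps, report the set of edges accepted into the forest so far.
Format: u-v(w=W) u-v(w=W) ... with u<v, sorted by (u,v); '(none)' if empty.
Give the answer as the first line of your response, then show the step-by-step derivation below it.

0-7(w=6) 1-2(w=5) 1-4(w=6) 1-6(w=6) 3-5(w=5)

step 1: add edge 1-2 (w=5); MST = {1-2(w=5)}
step 2: add edge 3-5 (w=5); MST = {1-2(w=5) 3-5(w=5)}
step 3: add edge 0-7 (w=6); MST = {0-7(w=6) 1-2(w=5) 3-5(w=5)}
step 4: add edge 1-4 (w=6); MST = {0-7(w=6) 1-2(w=5) 1-4(w=6) 3-5(w=5)}
step 5: add edge 1-6 (w=6); MST = {0-7(w=6) 1-2(w=5) 1-4(w=6) 1-6(w=6) 3-5(w=5)}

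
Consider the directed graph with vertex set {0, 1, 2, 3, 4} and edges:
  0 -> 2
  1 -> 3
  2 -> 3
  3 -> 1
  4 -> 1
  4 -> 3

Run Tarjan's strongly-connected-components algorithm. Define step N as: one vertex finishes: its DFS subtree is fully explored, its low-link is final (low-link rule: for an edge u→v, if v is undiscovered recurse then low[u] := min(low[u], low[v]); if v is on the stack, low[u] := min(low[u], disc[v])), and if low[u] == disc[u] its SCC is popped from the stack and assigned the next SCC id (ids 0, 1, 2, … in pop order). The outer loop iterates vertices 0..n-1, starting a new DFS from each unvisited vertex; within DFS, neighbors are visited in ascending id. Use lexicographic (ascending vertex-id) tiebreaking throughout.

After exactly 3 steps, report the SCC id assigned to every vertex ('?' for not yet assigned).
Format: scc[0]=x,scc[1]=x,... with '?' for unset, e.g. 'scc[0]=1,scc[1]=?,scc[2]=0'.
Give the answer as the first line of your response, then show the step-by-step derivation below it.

scc[0]=?,scc[1]=0,scc[2]=1,scc[3]=0,scc[4]=?

step 1: low=(low[0]=0,low[1]=2,low[2]=1,low[3]=2,low[4]=?); scc=(scc[0]=?,scc[1]=?,scc[2]=?,scc[3]=?,scc[4]=?)
step 2: low=(low[0]=0,low[1]=2,low[2]=1,low[3]=2,low[4]=?); scc=(scc[0]=?,scc[1]=0,scc[2]=?,scc[3]=0,scc[4]=?)
step 3: low=(low[0]=0,low[1]=2,low[2]=1,low[3]=2,low[4]=?); scc=(scc[0]=?,scc[1]=0,scc[2]=1,scc[3]=0,scc[4]=?)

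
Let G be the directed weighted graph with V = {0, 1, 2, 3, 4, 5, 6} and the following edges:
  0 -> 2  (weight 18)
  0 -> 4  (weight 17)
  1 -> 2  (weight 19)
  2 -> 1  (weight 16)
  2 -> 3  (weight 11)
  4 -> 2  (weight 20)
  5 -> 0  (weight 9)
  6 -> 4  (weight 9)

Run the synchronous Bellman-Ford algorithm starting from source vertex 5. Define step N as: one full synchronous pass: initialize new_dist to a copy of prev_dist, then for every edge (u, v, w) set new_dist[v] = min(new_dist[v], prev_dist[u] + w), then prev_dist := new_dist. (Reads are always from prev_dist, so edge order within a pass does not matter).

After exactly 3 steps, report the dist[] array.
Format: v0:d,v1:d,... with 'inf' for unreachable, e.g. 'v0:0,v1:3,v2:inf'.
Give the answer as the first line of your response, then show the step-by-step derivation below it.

v0:9,v1:43,v2:27,v3:38,v4:26,v5:0,v6:inf

step 1: dist = v0:9,v1:inf,v2:inf,v3:inf,v4:inf,v5:0,v6:inf
step 2: dist = v0:9,v1:inf,v2:27,v3:inf,v4:26,v5:0,v6:inf
step 3: dist = v0:9,v1:43,v2:27,v3:38,v4:26,v5:0,v6:inf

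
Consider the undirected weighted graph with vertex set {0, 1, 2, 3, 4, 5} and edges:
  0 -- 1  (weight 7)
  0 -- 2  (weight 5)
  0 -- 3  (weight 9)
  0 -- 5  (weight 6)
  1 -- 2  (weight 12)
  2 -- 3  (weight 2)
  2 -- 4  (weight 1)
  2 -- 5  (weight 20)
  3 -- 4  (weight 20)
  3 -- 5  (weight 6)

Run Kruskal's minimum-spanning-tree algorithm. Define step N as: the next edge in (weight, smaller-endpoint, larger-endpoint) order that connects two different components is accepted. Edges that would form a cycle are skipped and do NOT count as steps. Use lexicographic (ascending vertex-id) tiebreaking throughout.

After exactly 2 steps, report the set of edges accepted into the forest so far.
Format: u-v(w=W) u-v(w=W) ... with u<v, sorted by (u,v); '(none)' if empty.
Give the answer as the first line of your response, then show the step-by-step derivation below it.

2-3(w=2) 2-4(w=1)

step 1: add edge 2-4 (w=1); MST = {2-4(w=1)}
step 2: add edge 2-3 (w=2); MST = {2-3(w=2) 2-4(w=1)}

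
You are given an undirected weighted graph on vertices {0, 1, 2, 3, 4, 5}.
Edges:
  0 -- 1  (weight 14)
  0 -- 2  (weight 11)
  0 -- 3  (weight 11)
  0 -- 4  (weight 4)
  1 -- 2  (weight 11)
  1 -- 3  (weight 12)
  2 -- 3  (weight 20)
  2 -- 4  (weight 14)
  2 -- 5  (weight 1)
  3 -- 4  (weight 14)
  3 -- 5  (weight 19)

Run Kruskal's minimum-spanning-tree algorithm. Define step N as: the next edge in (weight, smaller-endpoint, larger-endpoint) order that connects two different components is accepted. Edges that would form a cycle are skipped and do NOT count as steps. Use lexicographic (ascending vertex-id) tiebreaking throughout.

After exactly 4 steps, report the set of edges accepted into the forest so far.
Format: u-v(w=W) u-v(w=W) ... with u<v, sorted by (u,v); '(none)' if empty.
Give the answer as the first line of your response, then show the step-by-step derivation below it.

0-2(w=11) 0-3(w=11) 0-4(w=4) 2-5(w=1)

step 1: add edge 2-5 (w=1); MST = {2-5(w=1)}
step 2: add edge 0-4 (w=4); MST = {0-4(w=4) 2-5(w=1)}
step 3: add edge 0-2 (w=11); MST = {0-2(w=11) 0-4(w=4) 2-5(w=1)}
step 4: add edge 0-3 (w=11); MST = {0-2(w=11) 0-3(w=11) 0-4(w=4) 2-5(w=1)}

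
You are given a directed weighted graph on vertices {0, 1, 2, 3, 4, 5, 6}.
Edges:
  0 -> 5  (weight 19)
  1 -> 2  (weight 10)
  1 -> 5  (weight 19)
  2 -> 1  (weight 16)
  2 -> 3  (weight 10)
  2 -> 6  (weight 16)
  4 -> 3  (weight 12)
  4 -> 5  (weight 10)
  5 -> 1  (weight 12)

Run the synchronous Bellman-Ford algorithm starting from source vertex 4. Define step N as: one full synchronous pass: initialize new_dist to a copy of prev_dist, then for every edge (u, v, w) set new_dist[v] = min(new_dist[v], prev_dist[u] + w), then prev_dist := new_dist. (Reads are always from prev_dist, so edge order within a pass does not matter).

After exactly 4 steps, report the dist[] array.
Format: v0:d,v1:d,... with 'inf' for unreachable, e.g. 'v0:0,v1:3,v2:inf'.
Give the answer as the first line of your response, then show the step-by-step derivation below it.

v0:inf,v1:22,v2:32,v3:12,v4:0,v5:10,v6:48

step 1: dist = v0:inf,v1:inf,v2:inf,v3:12,v4:0,v5:10,v6:inf
step 2: dist = v0:inf,v1:22,v2:inf,v3:12,v4:0,v5:10,v6:inf
step 3: dist = v0:inf,v1:22,v2:32,v3:12,v4:0,v5:10,v6:inf
step 4: dist = v0:inf,v1:22,v2:32,v3:12,v4:0,v5:10,v6:48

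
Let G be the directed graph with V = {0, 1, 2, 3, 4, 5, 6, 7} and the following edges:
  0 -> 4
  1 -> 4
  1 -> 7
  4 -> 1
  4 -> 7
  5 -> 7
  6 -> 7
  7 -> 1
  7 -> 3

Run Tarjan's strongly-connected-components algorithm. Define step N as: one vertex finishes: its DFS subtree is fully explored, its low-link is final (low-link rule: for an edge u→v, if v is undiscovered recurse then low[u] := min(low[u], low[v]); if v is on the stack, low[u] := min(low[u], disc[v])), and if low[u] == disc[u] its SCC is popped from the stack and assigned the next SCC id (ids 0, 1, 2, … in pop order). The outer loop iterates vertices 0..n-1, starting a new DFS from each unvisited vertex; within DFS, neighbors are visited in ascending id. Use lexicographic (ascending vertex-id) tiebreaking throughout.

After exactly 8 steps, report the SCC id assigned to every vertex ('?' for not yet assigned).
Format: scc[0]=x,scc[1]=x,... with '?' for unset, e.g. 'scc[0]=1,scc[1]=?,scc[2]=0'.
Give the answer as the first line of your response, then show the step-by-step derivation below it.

scc[0]=2,scc[1]=1,scc[2]=3,scc[3]=0,scc[4]=1,scc[5]=4,scc[6]=5,scc[7]=1

step 1: low=(low[0]=0,low[1]=1,low[2]=?,low[3]=4,low[4]=1,low[5]=?,low[6]=?,low[7]=2); scc=(scc[0]=?,scc[1]=?,scc[2]=?,scc[3]=0,scc[4]=?,scc[5]=?,scc[6]=?,scc[7]=?)
step 2: low=(low[0]=0,low[1]=1,low[2]=?,low[3]=4,low[4]=1,low[5]=?,low[6]=?,low[7]=2); scc=(scc[0]=?,scc[1]=?,scc[2]=?,scc[3]=0,scc[4]=?,scc[5]=?,scc[6]=?,scc[7]=?)
step 3: low=(low[0]=0,low[1]=1,low[2]=?,low[3]=4,low[4]=1,low[5]=?,low[6]=?,low[7]=2); scc=(scc[0]=?,scc[1]=?,scc[2]=?,scc[3]=0,scc[4]=?,scc[5]=?,scc[6]=?,scc[7]=?)
step 4: low=(low[0]=0,low[1]=1,low[2]=?,low[3]=4,low[4]=1,low[5]=?,low[6]=?,low[7]=2); scc=(scc[0]=?,scc[1]=1,scc[2]=?,scc[3]=0,scc[4]=1,scc[5]=?,scc[6]=?,scc[7]=1)
step 5: low=(low[0]=0,low[1]=1,low[2]=?,low[3]=4,low[4]=1,low[5]=?,low[6]=?,low[7]=2); scc=(scc[0]=2,scc[1]=1,scc[2]=?,scc[3]=0,scc[4]=1,scc[5]=?,scc[6]=?,scc[7]=1)
step 6: low=(low[0]=0,low[1]=1,low[2]=5,low[3]=4,low[4]=1,low[5]=?,low[6]=?,low[7]=2); scc=(scc[0]=2,scc[1]=1,scc[2]=3,scc[3]=0,scc[4]=1,scc[5]=?,scc[6]=?,scc[7]=1)
step 7: low=(low[0]=0,low[1]=1,low[2]=5,low[3]=4,low[4]=1,low[5]=6,low[6]=?,low[7]=2); scc=(scc[0]=2,scc[1]=1,scc[2]=3,scc[3]=0,scc[4]=1,scc[5]=4,scc[6]=?,scc[7]=1)
step 8: low=(low[0]=0,low[1]=1,low[2]=5,low[3]=4,low[4]=1,low[5]=6,low[6]=7,low[7]=2); scc=(scc[0]=2,scc[1]=1,scc[2]=3,scc[3]=0,scc[4]=1,scc[5]=4,scc[6]=5,scc[7]=1)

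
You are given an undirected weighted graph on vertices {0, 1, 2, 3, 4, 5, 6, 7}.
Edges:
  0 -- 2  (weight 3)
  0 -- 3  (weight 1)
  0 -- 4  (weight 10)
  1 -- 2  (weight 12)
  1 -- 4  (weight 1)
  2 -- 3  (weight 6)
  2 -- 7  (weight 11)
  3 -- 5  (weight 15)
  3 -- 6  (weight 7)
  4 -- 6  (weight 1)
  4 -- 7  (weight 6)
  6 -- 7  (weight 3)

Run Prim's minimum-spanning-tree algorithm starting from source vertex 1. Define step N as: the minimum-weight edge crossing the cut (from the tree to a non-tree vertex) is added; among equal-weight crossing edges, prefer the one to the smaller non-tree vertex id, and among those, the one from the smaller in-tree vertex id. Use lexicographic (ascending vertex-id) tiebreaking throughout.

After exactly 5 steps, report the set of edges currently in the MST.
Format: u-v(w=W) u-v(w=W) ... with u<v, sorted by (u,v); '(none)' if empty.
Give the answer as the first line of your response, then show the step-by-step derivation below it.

0-3(w=1) 1-4(w=1) 3-6(w=7) 4-6(w=1) 6-7(w=3)

step 1: add edge 1-4 (w=1); MST = {1-4(w=1)}
step 2: add edge 4-6 (w=1); MST = {1-4(w=1) 4-6(w=1)}
step 3: add edge 6-7 (w=3); MST = {1-4(w=1) 4-6(w=1) 6-7(w=3)}
step 4: add edge 3-6 (w=7); MST = {1-4(w=1) 3-6(w=7) 4-6(w=1) 6-7(w=3)}
step 5: add edge 0-3 (w=1); MST = {0-3(w=1) 1-4(w=1) 3-6(w=7) 4-6(w=1) 6-7(w=3)}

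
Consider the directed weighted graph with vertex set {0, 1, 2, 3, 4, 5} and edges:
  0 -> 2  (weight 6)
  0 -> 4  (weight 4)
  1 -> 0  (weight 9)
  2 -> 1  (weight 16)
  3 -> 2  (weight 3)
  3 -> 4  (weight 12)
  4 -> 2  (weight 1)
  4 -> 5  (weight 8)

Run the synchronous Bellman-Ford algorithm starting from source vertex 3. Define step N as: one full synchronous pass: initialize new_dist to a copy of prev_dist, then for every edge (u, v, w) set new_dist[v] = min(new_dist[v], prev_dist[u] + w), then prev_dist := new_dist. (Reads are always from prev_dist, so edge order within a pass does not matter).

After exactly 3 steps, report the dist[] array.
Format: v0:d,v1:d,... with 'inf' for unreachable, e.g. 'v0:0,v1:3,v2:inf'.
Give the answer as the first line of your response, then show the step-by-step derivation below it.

v0:28,v1:19,v2:3,v3:0,v4:12,v5:20

step 1: dist = v0:inf,v1:inf,v2:3,v3:0,v4:12,v5:inf
step 2: dist = v0:inf,v1:19,v2:3,v3:0,v4:12,v5:20
step 3: dist = v0:28,v1:19,v2:3,v3:0,v4:12,v5:20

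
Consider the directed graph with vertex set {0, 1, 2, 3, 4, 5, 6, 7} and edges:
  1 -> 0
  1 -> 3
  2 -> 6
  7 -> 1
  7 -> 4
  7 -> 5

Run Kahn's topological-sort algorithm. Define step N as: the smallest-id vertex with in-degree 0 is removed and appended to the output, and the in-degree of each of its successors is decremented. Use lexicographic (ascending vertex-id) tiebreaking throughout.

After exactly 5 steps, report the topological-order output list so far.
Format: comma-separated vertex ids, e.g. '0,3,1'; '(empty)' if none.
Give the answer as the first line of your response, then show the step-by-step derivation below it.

2,6,7,1,0

step 1: output 2; order=[2]; indeg=(1,1,0,1,1,1,0,0)
step 2: output 6; order=[2,6]; indeg=(1,1,0,1,1,1,0,0)
step 3: output 7; order=[2,6,7]; indeg=(1,0,0,1,0,0,0,0)
step 4: output 1; order=[2,6,7,1]; indeg=(0,0,0,0,0,0,0,0)
step 5: output 0; order=[2,6,7,1,0]; indeg=(0,0,0,0,0,0,0,0)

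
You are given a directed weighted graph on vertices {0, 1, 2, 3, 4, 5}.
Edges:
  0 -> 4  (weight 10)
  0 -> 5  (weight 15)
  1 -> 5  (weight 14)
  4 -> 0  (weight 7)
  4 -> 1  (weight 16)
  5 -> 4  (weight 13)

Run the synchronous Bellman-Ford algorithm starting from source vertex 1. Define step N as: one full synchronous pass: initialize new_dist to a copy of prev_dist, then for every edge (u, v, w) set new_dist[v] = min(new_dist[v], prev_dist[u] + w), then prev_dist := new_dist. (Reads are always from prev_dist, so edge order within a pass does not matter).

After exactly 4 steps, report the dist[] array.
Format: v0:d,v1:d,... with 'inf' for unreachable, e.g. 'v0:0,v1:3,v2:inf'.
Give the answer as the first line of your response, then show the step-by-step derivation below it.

v0:34,v1:0,v2:inf,v3:inf,v4:27,v5:14

step 1: dist = v0:inf,v1:0,v2:inf,v3:inf,v4:inf,v5:14
step 2: dist = v0:inf,v1:0,v2:inf,v3:inf,v4:27,v5:14
step 3: dist = v0:34,v1:0,v2:inf,v3:inf,v4:27,v5:14
step 4: dist = v0:34,v1:0,v2:inf,v3:inf,v4:27,v5:14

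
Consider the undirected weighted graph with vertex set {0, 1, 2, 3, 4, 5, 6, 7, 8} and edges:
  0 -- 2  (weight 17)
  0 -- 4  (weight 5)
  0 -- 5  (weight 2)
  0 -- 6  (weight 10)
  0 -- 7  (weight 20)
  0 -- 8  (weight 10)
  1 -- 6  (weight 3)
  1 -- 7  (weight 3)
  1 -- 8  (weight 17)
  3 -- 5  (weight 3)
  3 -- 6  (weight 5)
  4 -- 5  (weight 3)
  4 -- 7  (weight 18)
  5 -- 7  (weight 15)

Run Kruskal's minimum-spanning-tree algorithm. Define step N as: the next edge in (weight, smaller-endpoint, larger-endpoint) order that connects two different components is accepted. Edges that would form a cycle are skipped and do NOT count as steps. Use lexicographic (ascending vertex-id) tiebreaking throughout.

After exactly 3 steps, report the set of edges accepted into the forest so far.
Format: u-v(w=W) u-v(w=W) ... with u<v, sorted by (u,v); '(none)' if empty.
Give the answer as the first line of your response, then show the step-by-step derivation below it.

0-5(w=2) 1-6(w=3) 1-7(w=3)

step 1: add edge 0-5 (w=2); MST = {0-5(w=2)}
step 2: add edge 1-6 (w=3); MST = {0-5(w=2) 1-6(w=3)}
step 3: add edge 1-7 (w=3); MST = {0-5(w=2) 1-6(w=3) 1-7(w=3)}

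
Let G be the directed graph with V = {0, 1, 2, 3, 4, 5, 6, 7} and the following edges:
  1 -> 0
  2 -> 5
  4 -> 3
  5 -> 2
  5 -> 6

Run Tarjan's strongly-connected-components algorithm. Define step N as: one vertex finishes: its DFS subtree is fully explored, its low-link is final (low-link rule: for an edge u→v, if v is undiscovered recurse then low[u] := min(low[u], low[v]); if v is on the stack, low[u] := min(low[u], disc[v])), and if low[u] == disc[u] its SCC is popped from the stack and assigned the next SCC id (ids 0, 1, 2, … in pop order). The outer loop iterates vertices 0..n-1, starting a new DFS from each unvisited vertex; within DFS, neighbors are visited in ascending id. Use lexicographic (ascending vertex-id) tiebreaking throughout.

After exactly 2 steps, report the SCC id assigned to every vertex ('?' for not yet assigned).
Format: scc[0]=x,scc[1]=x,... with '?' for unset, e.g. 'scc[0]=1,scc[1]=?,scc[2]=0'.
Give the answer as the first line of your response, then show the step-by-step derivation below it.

scc[0]=0,scc[1]=1,scc[2]=?,scc[3]=?,scc[4]=?,scc[5]=?,scc[6]=?,scc[7]=?

step 1: low=(low[0]=0,low[1]=?,low[2]=?,low[3]=?,low[4]=?,low[5]=?,low[6]=?,low[7]=?); scc=(scc[0]=0,scc[1]=?,scc[2]=?,scc[3]=?,scc[4]=?,scc[5]=?,scc[6]=?,scc[7]=?)
step 2: low=(low[0]=0,low[1]=1,low[2]=?,low[3]=?,low[4]=?,low[5]=?,low[6]=?,low[7]=?); scc=(scc[0]=0,scc[1]=1,scc[2]=?,scc[3]=?,scc[4]=?,scc[5]=?,scc[6]=?,scc[7]=?)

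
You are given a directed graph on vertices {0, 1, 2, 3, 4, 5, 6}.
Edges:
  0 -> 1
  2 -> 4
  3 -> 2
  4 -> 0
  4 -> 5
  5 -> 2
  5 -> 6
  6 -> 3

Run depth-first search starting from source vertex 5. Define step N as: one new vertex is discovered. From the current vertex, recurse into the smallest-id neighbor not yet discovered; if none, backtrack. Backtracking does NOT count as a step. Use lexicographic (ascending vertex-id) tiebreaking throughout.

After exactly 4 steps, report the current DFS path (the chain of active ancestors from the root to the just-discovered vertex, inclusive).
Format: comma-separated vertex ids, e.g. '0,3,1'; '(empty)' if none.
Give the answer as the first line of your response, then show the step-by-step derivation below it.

5,2,4,0

step 1: discover 5; path=5; order=5
step 2: discover 2; path=5>2; order=5,2
step 3: discover 4; path=5>2>4; order=5,2,4
step 4: discover 0; path=5>2>4>0; order=5,2,4,0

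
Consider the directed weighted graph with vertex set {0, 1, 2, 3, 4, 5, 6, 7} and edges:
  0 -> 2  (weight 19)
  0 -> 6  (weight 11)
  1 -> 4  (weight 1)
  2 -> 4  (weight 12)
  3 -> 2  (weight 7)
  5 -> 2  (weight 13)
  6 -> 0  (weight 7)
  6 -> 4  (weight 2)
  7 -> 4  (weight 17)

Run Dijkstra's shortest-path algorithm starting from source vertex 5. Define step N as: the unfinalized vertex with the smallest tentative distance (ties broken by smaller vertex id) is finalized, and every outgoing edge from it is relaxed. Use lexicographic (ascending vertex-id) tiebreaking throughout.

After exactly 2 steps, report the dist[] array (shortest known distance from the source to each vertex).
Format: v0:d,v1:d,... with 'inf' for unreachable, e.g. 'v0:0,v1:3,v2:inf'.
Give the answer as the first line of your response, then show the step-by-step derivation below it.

v0:inf,v1:inf,v2:13,v3:inf,v4:25,v5:0,v6:inf,v7:inf

step 1: dist = v0:inf,v1:inf,v2:13,v3:inf,v4:inf,v5:0,v6:inf,v7:inf
step 2: dist = v0:inf,v1:inf,v2:13,v3:inf,v4:25,v5:0,v6:inf,v7:inf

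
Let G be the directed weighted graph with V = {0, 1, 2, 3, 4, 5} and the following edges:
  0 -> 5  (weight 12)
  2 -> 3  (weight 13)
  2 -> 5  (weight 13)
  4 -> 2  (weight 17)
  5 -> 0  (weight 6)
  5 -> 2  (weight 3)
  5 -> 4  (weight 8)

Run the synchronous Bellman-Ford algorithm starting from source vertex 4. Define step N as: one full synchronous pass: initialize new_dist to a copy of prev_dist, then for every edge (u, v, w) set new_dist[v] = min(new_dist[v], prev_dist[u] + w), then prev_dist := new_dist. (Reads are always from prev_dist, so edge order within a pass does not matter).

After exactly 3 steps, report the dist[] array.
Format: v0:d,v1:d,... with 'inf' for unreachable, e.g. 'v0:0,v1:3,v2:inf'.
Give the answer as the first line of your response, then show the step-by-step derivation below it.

v0:36,v1:inf,v2:17,v3:30,v4:0,v5:30

step 1: dist = v0:inf,v1:inf,v2:17,v3:inf,v4:0,v5:inf
step 2: dist = v0:inf,v1:inf,v2:17,v3:30,v4:0,v5:30
step 3: dist = v0:36,v1:inf,v2:17,v3:30,v4:0,v5:30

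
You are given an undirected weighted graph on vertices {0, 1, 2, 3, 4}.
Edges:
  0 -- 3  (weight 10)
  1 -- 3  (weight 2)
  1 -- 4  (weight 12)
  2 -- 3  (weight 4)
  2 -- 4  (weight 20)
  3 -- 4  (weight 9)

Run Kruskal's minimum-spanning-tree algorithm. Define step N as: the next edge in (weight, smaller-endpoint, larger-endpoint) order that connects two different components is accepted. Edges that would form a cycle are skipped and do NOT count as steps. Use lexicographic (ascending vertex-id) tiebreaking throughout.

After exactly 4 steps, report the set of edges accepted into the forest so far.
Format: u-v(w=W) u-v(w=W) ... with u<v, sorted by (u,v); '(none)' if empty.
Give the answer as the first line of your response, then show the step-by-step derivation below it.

0-3(w=10) 1-3(w=2) 2-3(w=4) 3-4(w=9)

step 1: add edge 1-3 (w=2); MST = {1-3(w=2)}
step 2: add edge 2-3 (w=4); MST = {1-3(w=2) 2-3(w=4)}
step 3: add edge 3-4 (w=9); MST = {1-3(w=2) 2-3(w=4) 3-4(w=9)}
step 4: add edge 0-3 (w=10); MST = {0-3(w=10) 1-3(w=2) 2-3(w=4) 3-4(w=9)}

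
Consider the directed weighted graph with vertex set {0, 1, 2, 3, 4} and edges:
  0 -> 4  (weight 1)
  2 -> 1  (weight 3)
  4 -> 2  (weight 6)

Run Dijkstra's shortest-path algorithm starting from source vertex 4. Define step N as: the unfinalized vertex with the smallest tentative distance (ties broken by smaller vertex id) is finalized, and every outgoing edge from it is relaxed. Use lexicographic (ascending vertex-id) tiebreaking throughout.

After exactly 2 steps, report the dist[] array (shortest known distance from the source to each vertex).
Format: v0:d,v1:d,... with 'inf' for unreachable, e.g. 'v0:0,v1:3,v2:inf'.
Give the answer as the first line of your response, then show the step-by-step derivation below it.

v0:inf,v1:9,v2:6,v3:inf,v4:0

step 1: dist = v0:inf,v1:inf,v2:6,v3:inf,v4:0
step 2: dist = v0:inf,v1:9,v2:6,v3:inf,v4:0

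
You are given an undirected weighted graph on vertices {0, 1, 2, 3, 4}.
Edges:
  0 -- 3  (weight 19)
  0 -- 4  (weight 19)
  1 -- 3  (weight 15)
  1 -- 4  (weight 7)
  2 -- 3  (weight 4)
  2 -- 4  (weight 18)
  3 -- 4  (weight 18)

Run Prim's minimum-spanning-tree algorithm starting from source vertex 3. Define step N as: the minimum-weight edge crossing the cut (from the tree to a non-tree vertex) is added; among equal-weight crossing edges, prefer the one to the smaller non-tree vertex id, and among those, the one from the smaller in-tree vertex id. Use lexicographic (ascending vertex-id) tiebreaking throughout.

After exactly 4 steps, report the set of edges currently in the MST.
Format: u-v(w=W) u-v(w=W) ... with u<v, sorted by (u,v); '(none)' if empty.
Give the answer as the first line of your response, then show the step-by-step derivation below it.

0-3(w=19) 1-3(w=15) 1-4(w=7) 2-3(w=4)

step 1: add edge 2-3 (w=4); MST = {2-3(w=4)}
step 2: add edge 1-3 (w=15); MST = {1-3(w=15) 2-3(w=4)}
step 3: add edge 1-4 (w=7); MST = {1-3(w=15) 1-4(w=7) 2-3(w=4)}
step 4: add edge 0-3 (w=19); MST = {0-3(w=19) 1-3(w=15) 1-4(w=7) 2-3(w=4)}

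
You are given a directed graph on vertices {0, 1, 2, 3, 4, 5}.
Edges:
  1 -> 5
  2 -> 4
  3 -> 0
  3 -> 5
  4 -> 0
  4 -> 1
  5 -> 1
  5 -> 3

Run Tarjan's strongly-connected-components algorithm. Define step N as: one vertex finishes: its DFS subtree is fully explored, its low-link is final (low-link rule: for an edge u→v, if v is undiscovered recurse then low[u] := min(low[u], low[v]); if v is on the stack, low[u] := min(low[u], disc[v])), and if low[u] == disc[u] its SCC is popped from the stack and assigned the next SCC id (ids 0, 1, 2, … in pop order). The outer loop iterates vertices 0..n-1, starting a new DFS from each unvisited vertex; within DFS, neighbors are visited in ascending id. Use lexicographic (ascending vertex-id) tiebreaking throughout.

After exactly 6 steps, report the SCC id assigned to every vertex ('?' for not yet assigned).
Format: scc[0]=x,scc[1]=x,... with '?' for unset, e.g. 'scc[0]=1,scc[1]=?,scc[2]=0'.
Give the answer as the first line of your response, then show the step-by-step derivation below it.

scc[0]=0,scc[1]=1,scc[2]=3,scc[3]=1,scc[4]=2,scc[5]=1

step 1: low=(low[0]=0,low[1]=?,low[2]=?,low[3]=?,low[4]=?,low[5]=?); scc=(scc[0]=0,scc[1]=?,scc[2]=?,scc[3]=?,scc[4]=?,scc[5]=?)
step 2: low=(low[0]=0,low[1]=1,low[2]=?,low[3]=2,low[4]=?,low[5]=1); scc=(scc[0]=0,scc[1]=?,scc[2]=?,scc[3]=?,scc[4]=?,scc[5]=?)
step 3: low=(low[0]=0,low[1]=1,low[2]=?,low[3]=2,low[4]=?,low[5]=1); scc=(scc[0]=0,scc[1]=?,scc[2]=?,scc[3]=?,scc[4]=?,scc[5]=?)
step 4: low=(low[0]=0,low[1]=1,low[2]=?,low[3]=2,low[4]=?,low[5]=1); scc=(scc[0]=0,scc[1]=1,scc[2]=?,scc[3]=1,scc[4]=?,scc[5]=1)
step 5: low=(low[0]=0,low[1]=1,low[2]=4,low[3]=2,low[4]=5,low[5]=1); scc=(scc[0]=0,scc[1]=1,scc[2]=?,scc[3]=1,scc[4]=2,scc[5]=1)
step 6: low=(low[0]=0,low[1]=1,low[2]=4,low[3]=2,low[4]=5,low[5]=1); scc=(scc[0]=0,scc[1]=1,scc[2]=3,scc[3]=1,scc[4]=2,scc[5]=1)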